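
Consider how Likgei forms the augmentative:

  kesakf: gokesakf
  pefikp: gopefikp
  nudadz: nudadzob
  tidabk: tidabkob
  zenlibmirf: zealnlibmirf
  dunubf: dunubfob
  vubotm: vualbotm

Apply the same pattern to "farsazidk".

dunubf and kesakf both end in -f yet inflect differently (dunubfob, gokesakf), so the final letter is not what conditions the rule; the second-to-last letter is.
"farsazidk" has second-to-last letter 'd'. The one such stem in the data (nudadz → nudadzob) adds -ob, so the same rule applies.
The other patterns: stems whose second-to-last letter is 'k' add the prefix go-; stems whose second-to-last letter is 'r' or 't' insert -al- after the first vowel.
So farsazidk → farsazidkob.

farsazidkob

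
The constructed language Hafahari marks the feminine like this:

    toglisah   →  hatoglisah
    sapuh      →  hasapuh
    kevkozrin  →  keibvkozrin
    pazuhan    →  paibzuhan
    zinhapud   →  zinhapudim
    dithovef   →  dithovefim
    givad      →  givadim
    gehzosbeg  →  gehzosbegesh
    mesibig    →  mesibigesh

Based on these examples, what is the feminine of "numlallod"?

numlallodim

toglisah and pazuhan both have last vowel 'a' yet inflect differently (hatoglisah, paibzuhan), so the last vowel is not what conditions the rule; the final letter is.
"numlallod" ends in -d. The stems ending in -d (zinhapud → zinhapudim, givad → givadim) add -im.
The other patterns: stems ending in -h add the prefix ha-; stems ending in -n insert -ib- after the first vowel; stems ending in -g add -esh.
So numlallod → numlallodim.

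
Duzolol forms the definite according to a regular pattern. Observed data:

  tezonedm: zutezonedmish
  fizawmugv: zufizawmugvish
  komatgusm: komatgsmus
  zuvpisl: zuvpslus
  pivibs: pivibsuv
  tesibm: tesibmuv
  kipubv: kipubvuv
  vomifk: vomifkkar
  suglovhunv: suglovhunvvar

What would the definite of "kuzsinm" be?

kuzsinmmar

"kuzsinm" has second-to-last letter 'n'. The one such stem in the data (suglovhunv → suglovhunvvar) doubles the final consonant and adds -ar (as does vomifk), so the same rule applies.
So kuzsinm → kuzsinmmar.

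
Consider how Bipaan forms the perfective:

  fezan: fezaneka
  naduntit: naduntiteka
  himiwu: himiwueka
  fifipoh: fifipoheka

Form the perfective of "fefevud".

Every pair shown (fezan → fezaneka, naduntit → naduntiteka, himiwu → himiwueka, …) follows the same rule: add -eka.
So fefevud → fefevudeka.

fefevudeka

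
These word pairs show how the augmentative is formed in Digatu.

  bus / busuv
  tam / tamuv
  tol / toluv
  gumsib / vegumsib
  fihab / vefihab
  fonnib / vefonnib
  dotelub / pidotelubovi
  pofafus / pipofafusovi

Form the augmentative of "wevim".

vewevim

gumsib and dotelub both end in -b yet inflect differently (vegumsib, pidotelubovi), so the final letter is not what conditions the rule; the number of vowels is.
"wevim" has 2 vowels. The stems with 2 vowels (gumsib → vegumsib, fihab → vefihab, fonnib → vefonnib) add the prefix ve-.
The other patterns: stems with 1 vowel add -uv; stems with 3 vowels add pi- … -ovi around the stem.
So wevim → vewevim.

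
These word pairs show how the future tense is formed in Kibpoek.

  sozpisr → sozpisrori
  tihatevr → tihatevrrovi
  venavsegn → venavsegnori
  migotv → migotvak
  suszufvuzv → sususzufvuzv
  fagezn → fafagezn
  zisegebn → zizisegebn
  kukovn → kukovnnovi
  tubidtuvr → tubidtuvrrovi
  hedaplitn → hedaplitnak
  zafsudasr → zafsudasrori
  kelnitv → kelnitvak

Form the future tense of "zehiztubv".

venavsegn and hedaplitn both end in -n yet inflect differently (venavsegnori, hedaplitnak), so the final letter is not what conditions the rule; the second-to-last letter is.
"zehiztubv" has second-to-last letter 'b'. The one such stem in the data (zisegebn → zizisegebn) repeats the first consonant+vowel as a prefix (as do fagezn, suszufvuzv), so the same rule applies.
So zehiztubv → zezehiztubv.

zezehiztubv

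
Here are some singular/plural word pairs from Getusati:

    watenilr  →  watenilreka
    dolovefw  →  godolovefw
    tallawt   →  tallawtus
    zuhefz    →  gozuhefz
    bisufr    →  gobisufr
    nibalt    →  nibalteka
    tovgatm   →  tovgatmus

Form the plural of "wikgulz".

wikgulzeka

watenilr and bisufr both end in -r yet inflect differently (watenilreka, gobisufr), so the final letter is not what conditions the rule; the second-to-last letter is.
"wikgulz" has second-to-last letter 'l'. The stems whose second-to-last letter is 'l' (nibalt → nibalteka, watenilr → watenilreka) add -eka.
So wikgulz → wikgulzeka.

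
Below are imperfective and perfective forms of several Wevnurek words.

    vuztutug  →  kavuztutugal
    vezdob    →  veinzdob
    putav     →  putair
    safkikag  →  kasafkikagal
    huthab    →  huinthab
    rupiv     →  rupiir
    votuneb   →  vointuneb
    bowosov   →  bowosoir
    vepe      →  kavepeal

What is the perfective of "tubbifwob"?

tuinbbifwob

putav and huthab both have last vowel 'a' yet inflect differently (putair, huinthab), so the last vowel is not what conditions the rule; the final letter is.
"tubbifwob" ends in -b. The stems ending in -b (votuneb → vointuneb, huthab → huinthab, vezdob → veinzdob) insert -in- after the first vowel.
The other patterns: stems ending in -v drop the final letter and add -ir; stems ending in -e or -g add ka- … -al around the stem.
So tubbifwob → tuinbbifwob.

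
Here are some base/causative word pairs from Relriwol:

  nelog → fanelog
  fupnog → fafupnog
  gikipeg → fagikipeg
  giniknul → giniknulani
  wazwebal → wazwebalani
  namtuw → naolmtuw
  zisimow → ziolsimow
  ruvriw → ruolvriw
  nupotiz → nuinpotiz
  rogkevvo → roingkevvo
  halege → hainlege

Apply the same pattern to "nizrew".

niolzrew

"nizrew" ends in -w. The stems ending in -w (namtuw → naolmtuw, zisimow → ziolsimow, ruvriw → ruolvriw) insert -ol- after the first vowel.
The other patterns: stems ending in -g add the prefix fa-; stems ending in -l add -ani; stems ending in -e, -o or -z insert -in- after the first vowel.
So nizrew → niolzrew.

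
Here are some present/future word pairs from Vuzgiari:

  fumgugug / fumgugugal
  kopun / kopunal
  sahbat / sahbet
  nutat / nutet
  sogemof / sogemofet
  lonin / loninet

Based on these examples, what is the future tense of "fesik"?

fesiket

kopun and lonin both end in -n yet inflect differently (kopunal, loninet), so the final letter is not what conditions the rule; the last vowel is.
"fesik" has last vowel 'i'. The one such stem in the data (lonin → loninet) adds -et, so the same rule applies.
So fesik → fesiket.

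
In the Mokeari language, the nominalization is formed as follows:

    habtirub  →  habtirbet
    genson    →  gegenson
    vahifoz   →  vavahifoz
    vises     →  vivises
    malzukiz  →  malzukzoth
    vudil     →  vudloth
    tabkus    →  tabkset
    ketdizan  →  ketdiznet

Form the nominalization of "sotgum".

"sotgum" has last vowel 'u'. The stems whose last vowel is 'u' (habtirub → habtirbet, tabkus → tabkset) delete the last vowel and add -et.
So sotgum → sotgmet.

sotgmet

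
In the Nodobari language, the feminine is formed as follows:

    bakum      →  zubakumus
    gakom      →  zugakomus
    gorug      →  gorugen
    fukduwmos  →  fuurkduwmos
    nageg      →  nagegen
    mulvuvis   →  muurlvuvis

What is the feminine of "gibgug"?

gibgugen

"gibgug" ends in -g. The stems ending in -g (gorug → gorugen, nageg → nagegen) add -en.
The other patterns: stems ending in -s insert -ur- after the first vowel; stems ending in -m add zu- … -us around the stem.
So gibgug → gibgugen.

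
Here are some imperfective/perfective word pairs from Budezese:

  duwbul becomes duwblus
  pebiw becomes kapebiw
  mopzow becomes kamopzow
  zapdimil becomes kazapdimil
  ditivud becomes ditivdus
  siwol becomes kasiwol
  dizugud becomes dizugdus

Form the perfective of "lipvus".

"lipvus" has last vowel 'u'. The stems whose last vowel is 'u' (dizugud → dizugdus, ditivud → ditivdus, duwbul → duwblus) delete the last vowel and add -us.
The other pattern: stems whose last vowel is 'i' or 'o' add the prefix ka-.
So lipvus → lipvsus.

lipvsus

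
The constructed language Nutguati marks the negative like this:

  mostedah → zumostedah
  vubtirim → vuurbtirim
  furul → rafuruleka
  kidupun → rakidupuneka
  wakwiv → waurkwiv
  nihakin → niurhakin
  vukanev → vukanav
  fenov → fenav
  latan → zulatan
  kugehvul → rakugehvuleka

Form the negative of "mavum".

ramavumeka

nihakin and latan both end in -n yet inflect differently (niurhakin, zulatan), so the final letter is not what conditions the rule; the last vowel is.
"mavum" has last vowel 'u'. The stems whose last vowel is 'u' (kidupun → rakidupuneka, kugehvul → rakugehvuleka, furul → rafuruleka) add ra- … -eka around the stem.
The other patterns: stems whose last vowel is 'i' insert -ur- after the first vowel; stems whose last vowel is 'a' add the prefix zu-; stems whose last vowel is 'e' or 'o' change the last vowel to 'a'.
So mavum → ramavumeka.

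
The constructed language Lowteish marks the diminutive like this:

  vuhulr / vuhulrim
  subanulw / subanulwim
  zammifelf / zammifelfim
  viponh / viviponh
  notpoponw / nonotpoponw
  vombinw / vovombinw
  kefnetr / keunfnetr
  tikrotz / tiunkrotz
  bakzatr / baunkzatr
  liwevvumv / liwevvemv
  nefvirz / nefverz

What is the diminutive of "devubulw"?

subanulw and notpoponw both end in -w yet inflect differently (subanulwim, nonotpoponw), so the final letter is not what conditions the rule; the second-to-last letter is.
"devubulw" has second-to-last letter 'l'. The stems whose second-to-last letter is 'l' (vuhulr → vuhulrim, subanulw → subanulwim, zammifelf → zammifelfim) add -im.
The other patterns: stems whose second-to-last letter is 'n' repeat the first consonant+vowel as a prefix; stems whose second-to-last letter is 't' insert -un- after the first vowel; stems whose second-to-last letter is 'm' or 'r' change the last vowel to 'e'.
So devubulw → devubulwim.

devubulwim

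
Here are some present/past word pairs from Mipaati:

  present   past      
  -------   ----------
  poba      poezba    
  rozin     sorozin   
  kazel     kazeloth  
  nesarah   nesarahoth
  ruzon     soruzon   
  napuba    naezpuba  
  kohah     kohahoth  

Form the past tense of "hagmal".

"hagmal" ends in -l. The one such stem in the data (kazel → kazeloth) adds -oth, so the same rule applies.
So hagmal → hagmaloth.

hagmaloth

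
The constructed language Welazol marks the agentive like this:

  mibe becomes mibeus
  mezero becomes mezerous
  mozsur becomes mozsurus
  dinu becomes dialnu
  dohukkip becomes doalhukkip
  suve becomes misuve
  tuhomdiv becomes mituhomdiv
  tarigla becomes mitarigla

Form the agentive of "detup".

mibe and suve both end in -e yet inflect differently (mibeus, misuve), so the final letter is not what conditions the rule; the first letter is.
"detup" begins with d-. The stems beginning with d- (dinu → dialnu, dohukkip → doalhukkip) insert -al- after the first vowel.
The other patterns: stems beginning with m- add -us; stems beginning with s- or t- add the prefix mi-.
So detup → dealtup.

dealtup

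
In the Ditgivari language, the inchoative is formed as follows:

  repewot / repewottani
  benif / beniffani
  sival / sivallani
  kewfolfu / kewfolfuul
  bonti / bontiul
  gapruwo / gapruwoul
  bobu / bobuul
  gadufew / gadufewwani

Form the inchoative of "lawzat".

"lawzat" ends in a consonant. The stems ending in a consonant (sival → sivallani, gadufew → gadufewwani, repewot → repewottani) double the final consonant and add -ani.
The other pattern: stems ending in a vowel add -ul.
So lawzat → lawzattani.

lawzattani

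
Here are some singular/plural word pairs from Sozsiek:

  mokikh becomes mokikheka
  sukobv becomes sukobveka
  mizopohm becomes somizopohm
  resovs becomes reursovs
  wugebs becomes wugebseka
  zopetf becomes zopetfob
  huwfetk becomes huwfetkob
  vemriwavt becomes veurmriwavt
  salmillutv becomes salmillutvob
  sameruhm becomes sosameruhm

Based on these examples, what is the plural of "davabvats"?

"davabvats" has second-to-last letter 't'. The stems whose second-to-last letter is 't' (huwfetk → huwfetkob, salmillutv → salmillutvob, zopetf → zopetfob) add -ob.
So davabvats → davabvatsob.

davabvatsob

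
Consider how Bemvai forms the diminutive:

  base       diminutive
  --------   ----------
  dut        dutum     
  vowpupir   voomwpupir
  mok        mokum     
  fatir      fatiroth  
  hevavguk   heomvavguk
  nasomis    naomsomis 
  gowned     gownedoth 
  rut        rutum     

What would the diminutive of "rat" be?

ratum

"rat" has 1 vowel. The stems with 1 vowel (rut → rutum, dut → dutum, mok → mokum) add -um.
The other patterns: stems with 2 vowels add -oth; stems with 3 vowels insert -om- after the first vowel.
So rat → ratum.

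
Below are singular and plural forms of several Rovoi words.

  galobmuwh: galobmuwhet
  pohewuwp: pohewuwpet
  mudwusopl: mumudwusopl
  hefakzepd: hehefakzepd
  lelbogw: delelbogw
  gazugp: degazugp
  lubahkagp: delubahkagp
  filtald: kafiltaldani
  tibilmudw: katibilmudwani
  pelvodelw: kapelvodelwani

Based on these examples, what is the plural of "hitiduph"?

"hitiduph" has second-to-last letter 'p'. The stems whose second-to-last letter is 'p' (mudwusopl → mumudwusopl, hefakzepd → hehefakzepd) repeat the first consonant+vowel as a prefix.
So hitiduph → hihitiduph.

hihitiduph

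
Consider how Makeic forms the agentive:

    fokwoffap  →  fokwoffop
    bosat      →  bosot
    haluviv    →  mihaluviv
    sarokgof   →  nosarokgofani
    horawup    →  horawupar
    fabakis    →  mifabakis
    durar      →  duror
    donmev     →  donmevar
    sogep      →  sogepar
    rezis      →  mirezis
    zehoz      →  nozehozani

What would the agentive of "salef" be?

sogep and fokwoffap both end in -p yet inflect differently (sogepar, fokwoffop), so the final letter is not what conditions the rule; the last vowel is.
"salef" has last vowel 'e'. The stems whose last vowel is 'e' (sogep → sogepar, donmev → donmevar) add -ar.
The other patterns: stems whose last vowel is 'o' add no- … -ani around the stem; stems whose last vowel is 'a' change the last vowel to 'o'; stems whose last vowel is 'i' add the prefix mi-.
So salef → salefar.

salefar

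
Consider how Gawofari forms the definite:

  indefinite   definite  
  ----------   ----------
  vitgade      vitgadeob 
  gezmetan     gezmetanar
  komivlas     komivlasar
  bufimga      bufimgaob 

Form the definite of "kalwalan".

kalwalanar

bufimga and gezmetan both have last vowel 'a' yet inflect differently (bufimgaob, gezmetanar), so the last vowel is not what conditions the rule; whether the stem ends in a vowel or a consonant is.
"kalwalan" ends in a consonant. The stems ending in a consonant (gezmetan → gezmetanar, komivlas → komivlasar) add -ar.
The other pattern: stems ending in a vowel add -ob.
So kalwalan → kalwalanar.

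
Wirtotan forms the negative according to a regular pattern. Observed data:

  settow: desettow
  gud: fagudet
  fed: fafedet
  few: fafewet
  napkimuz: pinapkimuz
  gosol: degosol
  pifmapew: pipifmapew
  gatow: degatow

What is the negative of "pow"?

fapowet

few and settow both end in -w yet inflect differently (fafewet, desettow), so the final letter is not what conditions the rule; the number of vowels is.
"pow" has 1 vowel. The stems with 1 vowel (few → fafewet, fed → fafedet, gud → fagudet) add fa- … -et around the stem.
The other patterns: stems with 2 vowels add the prefix de-; stems with 3 vowels add the prefix pi-.
So pow → fapowet.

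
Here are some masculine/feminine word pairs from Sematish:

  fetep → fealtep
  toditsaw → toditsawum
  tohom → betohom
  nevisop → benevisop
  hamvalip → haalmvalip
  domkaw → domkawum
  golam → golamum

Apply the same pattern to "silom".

besilom

tohom and golam both end in -m yet inflect differently (betohom, golamum), so the final letter is not what conditions the rule; the last vowel is.
"silom" has last vowel 'o'. The stems whose last vowel is 'o' (tohom → betohom, nevisop → benevisop) add the prefix be-.
The other patterns: stems whose last vowel is 'a' add -um; stems whose last vowel is 'e' or 'i' insert -al- after the first vowel.
So silom → besilom.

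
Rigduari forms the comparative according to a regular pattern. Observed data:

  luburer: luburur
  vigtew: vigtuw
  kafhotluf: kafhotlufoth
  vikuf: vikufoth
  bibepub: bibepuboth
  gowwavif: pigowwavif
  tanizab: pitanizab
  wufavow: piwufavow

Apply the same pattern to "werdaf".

kafhotluf and gowwavif both end in -f yet inflect differently (kafhotlufoth, pigowwavif), so the final letter is not what conditions the rule; the last vowel is.
"werdaf" has last vowel 'a'. The one such stem in the data (tanizab → pitanizab) adds the prefix pi-, so the same rule applies.
So werdaf → piwerdaf.

piwerdaf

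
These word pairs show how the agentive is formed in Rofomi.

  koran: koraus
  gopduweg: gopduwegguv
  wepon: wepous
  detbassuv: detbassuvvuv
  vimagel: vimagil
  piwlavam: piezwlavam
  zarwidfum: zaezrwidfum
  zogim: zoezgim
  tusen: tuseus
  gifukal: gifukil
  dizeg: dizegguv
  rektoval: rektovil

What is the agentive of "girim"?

koran and gifukal both have last vowel 'a' yet inflect differently (koraus, gifukil), so the last vowel is not what conditions the rule; the final letter is.
"girim" ends in -m. The stems ending in -m (zogim → zoezgim, piwlavam → piezwlavam, zarwidfum → zaezrwidfum) insert -ez- after the first vowel.
So girim → giezrim.

giezrim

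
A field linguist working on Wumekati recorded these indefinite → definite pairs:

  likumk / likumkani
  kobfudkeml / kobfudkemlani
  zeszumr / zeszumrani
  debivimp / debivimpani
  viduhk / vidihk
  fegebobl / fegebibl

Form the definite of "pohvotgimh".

pohvotgimhani

likumk and viduhk both end in -k yet inflect differently (likumkani, vidihk), so the final letter is not what conditions the rule; the second-to-last letter is.
"pohvotgimh" has second-to-last letter 'm'. The stems whose second-to-last letter is 'm' (likumk → likumkani, kobfudkeml → kobfudkemlani, zeszumr → zeszumrani) add -ani.
The other pattern: stems whose second-to-last letter is 'b' or 'h' change the last vowel to 'i'.
So pohvotgimh → pohvotgimhani.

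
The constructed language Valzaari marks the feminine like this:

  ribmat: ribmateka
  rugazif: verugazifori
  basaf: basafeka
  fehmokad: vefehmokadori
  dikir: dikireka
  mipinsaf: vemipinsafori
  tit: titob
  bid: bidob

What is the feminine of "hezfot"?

tit and ribmat both end in -t yet inflect differently (titob, ribmateka), so the final letter is not what conditions the rule; the number of vowels is.
"hezfot" has 2 vowels. The stems with 2 vowels (basaf → basafeka, dikir → dikireka, ribmat → ribmateka) add -eka.
So hezfot → hezfoteka.

hezfoteka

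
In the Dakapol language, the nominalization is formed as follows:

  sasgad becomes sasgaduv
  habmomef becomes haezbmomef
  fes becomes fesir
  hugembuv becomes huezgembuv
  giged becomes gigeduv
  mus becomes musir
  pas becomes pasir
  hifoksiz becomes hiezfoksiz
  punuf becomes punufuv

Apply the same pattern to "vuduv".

punuf and habmomef both end in -f yet inflect differently (punufuv, haezbmomef), so the final letter is not what conditions the rule; the number of vowels is.
"vuduv" has 2 vowels. The stems with 2 vowels (giged → gigeduv, sasgad → sasgaduv, punuf → punufuv) add -uv.
So vuduv → vuduvuv.

vuduvuv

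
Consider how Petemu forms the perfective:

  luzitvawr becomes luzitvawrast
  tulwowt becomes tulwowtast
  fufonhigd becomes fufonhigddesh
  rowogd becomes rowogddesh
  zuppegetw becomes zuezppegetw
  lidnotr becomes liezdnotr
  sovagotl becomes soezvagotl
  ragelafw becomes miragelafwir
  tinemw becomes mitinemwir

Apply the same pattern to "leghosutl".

leezghosutl

"leghosutl" has second-to-last letter 't'. The stems whose second-to-last letter is 't' (zuppegetw → zuezppegetw, lidnotr → liezdnotr, sovagotl → soezvagotl) insert -ez- after the first vowel.
So leghosutl → leezghosutl.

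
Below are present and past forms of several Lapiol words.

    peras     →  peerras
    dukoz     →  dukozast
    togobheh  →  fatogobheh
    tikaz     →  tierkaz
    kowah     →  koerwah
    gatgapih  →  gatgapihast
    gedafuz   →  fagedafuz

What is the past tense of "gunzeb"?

fagunzeb

gedafuz and tikaz both end in -z yet inflect differently (fagedafuz, tierkaz), so the final letter is not what conditions the rule; the last vowel is.
"gunzeb" has last vowel 'e'. The one such stem in the data (togobheh → fatogobheh) adds the prefix fa-, so the same rule applies.
So gunzeb → fagunzeb.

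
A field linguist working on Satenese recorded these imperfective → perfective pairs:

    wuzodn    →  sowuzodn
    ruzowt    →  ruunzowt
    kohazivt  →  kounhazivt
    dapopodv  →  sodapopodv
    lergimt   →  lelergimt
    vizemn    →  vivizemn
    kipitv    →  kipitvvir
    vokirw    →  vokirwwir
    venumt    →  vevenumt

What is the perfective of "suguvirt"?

suguvirttir

wuzodn and vizemn both end in -n yet inflect differently (sowuzodn, vivizemn), so the final letter is not what conditions the rule; the second-to-last letter is.
"suguvirt" has second-to-last letter 'r'. The one such stem in the data (vokirw → vokirwwir) doubles the final consonant and adds -ir (as does kipitv), so the same rule applies.
So suguvirt → suguvirttir.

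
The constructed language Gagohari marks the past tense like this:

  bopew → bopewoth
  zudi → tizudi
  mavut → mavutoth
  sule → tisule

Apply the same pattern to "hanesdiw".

bopew and sule both have last vowel 'e' yet inflect differently (bopewoth, tisule), so the last vowel is not what conditions the rule; whether the stem ends in a vowel or a consonant is.
"hanesdiw" ends in a consonant. The stems ending in a consonant (bopew → bopewoth, mavut → mavutoth) add -oth.
The other pattern: stems ending in a vowel add the prefix ti-.
So hanesdiw → hanesdiwoth.

hanesdiwoth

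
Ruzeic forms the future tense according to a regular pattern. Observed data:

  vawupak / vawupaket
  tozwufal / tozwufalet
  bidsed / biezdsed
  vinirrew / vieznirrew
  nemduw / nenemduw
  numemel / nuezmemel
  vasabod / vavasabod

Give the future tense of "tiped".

"tiped" has last vowel 'e'. The stems whose last vowel is 'e' (bidsed → biezdsed, vinirrew → vieznirrew, numemel → nuezmemel) insert -ez- after the first vowel.
So tiped → tiezped.

tiezped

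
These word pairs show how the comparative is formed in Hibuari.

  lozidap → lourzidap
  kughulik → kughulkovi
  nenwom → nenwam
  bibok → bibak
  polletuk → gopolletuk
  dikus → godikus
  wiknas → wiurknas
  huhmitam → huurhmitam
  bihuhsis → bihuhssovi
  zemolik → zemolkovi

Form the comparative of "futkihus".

bibok and polletuk both end in -k yet inflect differently (bibak, gopolletuk), so the final letter is not what conditions the rule; the last vowel is.
"futkihus" has last vowel 'u'. The stems whose last vowel is 'u' (polletuk → gopolletuk, dikus → godikus) add the prefix go-.
So futkihus → gofutkihus.

gofutkihus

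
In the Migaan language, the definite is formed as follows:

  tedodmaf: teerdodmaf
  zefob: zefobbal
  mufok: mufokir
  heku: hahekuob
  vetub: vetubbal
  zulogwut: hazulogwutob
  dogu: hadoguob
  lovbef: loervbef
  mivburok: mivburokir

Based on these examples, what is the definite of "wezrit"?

hawezritob

"wezrit" ends in -t. The one such stem in the data (zulogwut → hazulogwutob) adds ha- … -ob around the stem, so the same rule applies.
The other patterns: stems ending in -f insert -er- after the first vowel; stems ending in -b double the final consonant and add -al; stems ending in -k add -ir.
So wezrit → hawezritob.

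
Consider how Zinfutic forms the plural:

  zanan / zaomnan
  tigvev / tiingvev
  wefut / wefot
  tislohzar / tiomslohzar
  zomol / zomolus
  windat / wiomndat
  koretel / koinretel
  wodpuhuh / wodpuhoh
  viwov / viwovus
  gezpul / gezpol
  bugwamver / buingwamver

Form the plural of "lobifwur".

lobifwor

"lobifwur" has last vowel 'u'. The stems whose last vowel is 'u' (wefut → wefot, wodpuhuh → wodpuhoh, gezpul → gezpol) change the last vowel to 'o'.
So lobifwur → lobifwor.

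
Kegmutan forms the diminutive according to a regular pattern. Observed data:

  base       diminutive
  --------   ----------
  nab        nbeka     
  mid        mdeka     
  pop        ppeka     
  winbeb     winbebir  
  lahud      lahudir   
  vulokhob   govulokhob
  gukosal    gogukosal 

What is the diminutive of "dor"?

"dor" has 1 vowel. The stems with 1 vowel (nab → nbeka, mid → mdeka, pop → ppeka) delete the last vowel and add -eka.
The other patterns: stems with 2 vowels add -ir; stems with 3 vowels add the prefix go-.
So dor → dreka.

dreka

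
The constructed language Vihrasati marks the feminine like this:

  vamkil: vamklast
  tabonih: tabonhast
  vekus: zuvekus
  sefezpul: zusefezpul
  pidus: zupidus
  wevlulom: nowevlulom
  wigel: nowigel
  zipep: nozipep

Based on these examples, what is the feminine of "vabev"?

vamkil and sefezpul both end in -l yet inflect differently (vamklast, zusefezpul), so the final letter is not what conditions the rule; the last vowel is.
"vabev" has last vowel 'e'. The stems whose last vowel is 'e' (wigel → nowigel, zipep → nozipep) add the prefix no-.
So vabev → novabev.

novabev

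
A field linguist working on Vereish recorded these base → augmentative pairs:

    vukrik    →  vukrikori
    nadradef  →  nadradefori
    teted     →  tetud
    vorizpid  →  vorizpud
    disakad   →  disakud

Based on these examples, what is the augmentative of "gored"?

gorud

teted and nadradef both have last vowel 'e' yet inflect differently (tetud, nadradefori), so the last vowel is not what conditions the rule; the final letter is.
"gored" ends in -d. The stems ending in -d (disakad → disakud, vorizpid → vorizpud, teted → tetud) change the last vowel to 'u'.
So gored → gorud.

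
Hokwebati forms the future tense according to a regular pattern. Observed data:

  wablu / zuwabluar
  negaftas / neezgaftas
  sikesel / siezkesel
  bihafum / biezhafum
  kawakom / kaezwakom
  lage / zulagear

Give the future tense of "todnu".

sikesel and lage both have last vowel 'e' yet inflect differently (siezkesel, zulagear), so the last vowel is not what conditions the rule; whether the stem ends in a vowel or a consonant is.
"todnu" ends in a vowel. The stems ending in a vowel (lage → zulagear, wablu → zuwabluar) add zu- … -ar around the stem.
The other pattern: stems ending in a consonant insert -ez- after the first vowel.
So todnu → zutodnuar.

zutodnuar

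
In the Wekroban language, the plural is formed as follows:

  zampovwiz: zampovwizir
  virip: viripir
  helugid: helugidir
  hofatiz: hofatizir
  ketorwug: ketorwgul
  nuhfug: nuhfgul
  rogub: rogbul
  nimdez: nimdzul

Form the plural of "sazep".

"sazep" has last vowel 'e'. The one such stem in the data (nimdez → nimdzul) deletes the last vowel and adds -ul (as do ketorwug, nuhfug), so the same rule applies.
So sazep → sazpul.

sazpul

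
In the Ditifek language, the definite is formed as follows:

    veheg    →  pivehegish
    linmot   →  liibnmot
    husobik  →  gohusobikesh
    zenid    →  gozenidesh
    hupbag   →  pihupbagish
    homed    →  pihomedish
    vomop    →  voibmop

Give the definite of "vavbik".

govavbikesh

"vavbik" has last vowel 'i'. The stems whose last vowel is 'i' (zenid → gozenidesh, husobik → gohusobikesh) add go- … -esh around the stem.
The other patterns: stems whose last vowel is 'o' insert -ib- after the first vowel; stems whose last vowel is 'a' or 'e' add pi- … -ish around the stem.
So vavbik → govavbikesh.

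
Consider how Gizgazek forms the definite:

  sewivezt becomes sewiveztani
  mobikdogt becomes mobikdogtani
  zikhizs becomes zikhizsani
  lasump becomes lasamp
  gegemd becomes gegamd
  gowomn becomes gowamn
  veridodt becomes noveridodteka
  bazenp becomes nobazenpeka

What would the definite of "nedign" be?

nedignani

sewivezt and veridodt both end in -t yet inflect differently (sewiveztani, noveridodteka), so the final letter is not what conditions the rule; the second-to-last letter is.
"nedign" has second-to-last letter 'g'. The one such stem in the data (mobikdogt → mobikdogtani) adds -ani, so the same rule applies.
So nedign → nedignani.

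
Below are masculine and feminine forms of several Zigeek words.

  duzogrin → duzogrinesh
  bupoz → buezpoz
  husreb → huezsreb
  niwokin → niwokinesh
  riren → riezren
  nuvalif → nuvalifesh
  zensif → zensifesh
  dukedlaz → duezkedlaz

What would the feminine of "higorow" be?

hiezgorow

"higorow" has last vowel 'o'. The one such stem in the data (bupoz → buezpoz) inserts -ez- after the first vowel (as do riren, dukedlaz), so the same rule applies.
The other pattern: stems whose last vowel is 'i' add -esh.
So higorow → hiezgorow.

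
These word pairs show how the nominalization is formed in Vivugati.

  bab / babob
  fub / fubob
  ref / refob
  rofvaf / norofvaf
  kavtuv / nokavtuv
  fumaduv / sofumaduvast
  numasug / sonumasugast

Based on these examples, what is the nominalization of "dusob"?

ref and rofvaf both end in -f yet inflect differently (refob, norofvaf), so the final letter is not what conditions the rule; the number of vowels is.
"dusob" has 2 vowels. The stems with 2 vowels (rofvaf → norofvaf, kavtuv → nokavtuv) add the prefix no-.
The other patterns: stems with 1 vowel add -ob; stems with 3 vowels add so- … -ast around the stem.
So dusob → nodusob.

nodusob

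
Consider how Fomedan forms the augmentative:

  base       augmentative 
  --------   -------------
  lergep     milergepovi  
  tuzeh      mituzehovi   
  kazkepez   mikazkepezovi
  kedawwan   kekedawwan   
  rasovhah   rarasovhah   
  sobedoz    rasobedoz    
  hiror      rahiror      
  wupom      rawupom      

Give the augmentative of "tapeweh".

tuzeh and rasovhah both end in -h yet inflect differently (mituzehovi, rarasovhah), so the final letter is not what conditions the rule; the last vowel is.
"tapeweh" has last vowel 'e'. The stems whose last vowel is 'e' (lergep → milergepovi, tuzeh → mituzehovi, kazkepez → mikazkepezovi) add mi- … -ovi around the stem.
So tapeweh → mitapewehovi.

mitapewehovi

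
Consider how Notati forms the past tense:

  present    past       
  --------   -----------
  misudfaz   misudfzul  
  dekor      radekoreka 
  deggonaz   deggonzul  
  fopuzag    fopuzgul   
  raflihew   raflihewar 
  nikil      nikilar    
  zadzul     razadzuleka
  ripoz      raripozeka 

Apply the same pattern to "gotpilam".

deggonaz and ripoz both end in -z yet inflect differently (deggonzul, raripozeka), so the final letter is not what conditions the rule; the last vowel is.
"gotpilam" has last vowel 'a'. The stems whose last vowel is 'a' (fopuzag → fopuzgul, deggonaz → deggonzul, misudfaz → misudfzul) delete the last vowel and add -ul.
The other patterns: stems whose last vowel is 'e' or 'i' add -ar; stems whose last vowel is 'o' or 'u' add ra- … -eka around the stem.
So gotpilam → gotpilmul.

gotpilmul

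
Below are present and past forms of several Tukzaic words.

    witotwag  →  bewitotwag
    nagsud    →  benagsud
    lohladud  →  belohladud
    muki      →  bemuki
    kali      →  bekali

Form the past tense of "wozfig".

bewozfig

Every pair shown (witotwag → bewitotwag, nagsud → benagsud, lohladud → belohladud, …) follows the same rule: add the prefix be-.
So wozfig → bewozfig.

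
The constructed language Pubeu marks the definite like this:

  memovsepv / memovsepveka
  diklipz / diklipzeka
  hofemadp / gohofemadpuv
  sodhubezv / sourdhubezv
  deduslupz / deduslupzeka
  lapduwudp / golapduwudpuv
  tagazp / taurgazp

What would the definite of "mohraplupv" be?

memovsepv and sodhubezv both end in -v yet inflect differently (memovsepveka, sourdhubezv), so the final letter is not what conditions the rule; the second-to-last letter is.
"mohraplupv" has second-to-last letter 'p'. The stems whose second-to-last letter is 'p' (diklipz → diklipzeka, memovsepv → memovsepveka, deduslupz → deduslupzeka) add -eka.
So mohraplupv → mohraplupveka.

mohraplupveka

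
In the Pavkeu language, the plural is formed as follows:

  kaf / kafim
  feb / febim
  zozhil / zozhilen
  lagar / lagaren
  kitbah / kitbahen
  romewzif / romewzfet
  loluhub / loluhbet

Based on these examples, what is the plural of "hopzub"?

kaf and romewzif both end in -f yet inflect differently (kafim, romewzfet), so the final letter is not what conditions the rule; the number of vowels is.
"hopzub" has 2 vowels. The stems with 2 vowels (zozhil → zozhilen, lagar → lagaren, kitbah → kitbahen) add -en.
The other patterns: stems with 1 vowel add -im; stems with 3 vowels delete the last vowel and add -et.
So hopzub → hopzuben.

hopzuben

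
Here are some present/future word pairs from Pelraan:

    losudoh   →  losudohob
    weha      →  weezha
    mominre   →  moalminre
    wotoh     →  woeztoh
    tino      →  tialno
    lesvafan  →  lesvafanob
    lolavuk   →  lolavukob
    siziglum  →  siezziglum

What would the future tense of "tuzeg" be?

"tuzeg" begins with t-. The one such stem in the data (tino → tialno) inserts -al- after the first vowel (as does mominre), so the same rule applies.
So tuzeg → tualzeg.

tualzeg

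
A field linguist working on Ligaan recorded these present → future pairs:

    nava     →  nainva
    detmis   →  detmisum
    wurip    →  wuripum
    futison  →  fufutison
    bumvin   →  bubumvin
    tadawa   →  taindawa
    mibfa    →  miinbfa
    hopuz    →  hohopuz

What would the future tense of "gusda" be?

"gusda" ends in -a. The stems ending in -a (tadawa → taindawa, nava → nainva, mibfa → miinbfa) insert -in- after the first vowel.
The other patterns: stems ending in -p or -s add -um; stems ending in -n or -z repeat the first consonant+vowel as a prefix.
So gusda → guinsda.

guinsda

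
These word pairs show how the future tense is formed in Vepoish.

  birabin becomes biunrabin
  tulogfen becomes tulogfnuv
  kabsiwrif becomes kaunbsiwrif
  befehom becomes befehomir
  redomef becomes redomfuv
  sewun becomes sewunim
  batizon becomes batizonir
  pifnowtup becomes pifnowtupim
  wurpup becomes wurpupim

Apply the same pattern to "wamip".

redomef and kabsiwrif both end in -f yet inflect differently (redomfuv, kaunbsiwrif), so the final letter is not what conditions the rule; the last vowel is.
"wamip" has last vowel 'i'. The stems whose last vowel is 'i' (kabsiwrif → kaunbsiwrif, birabin → biunrabin) insert -un- after the first vowel.
The other patterns: stems whose last vowel is 'e' delete the last vowel and add -uv; stems whose last vowel is 'u' add -im; stems whose last vowel is 'o' add -ir.
So wamip → waunmip.

waunmip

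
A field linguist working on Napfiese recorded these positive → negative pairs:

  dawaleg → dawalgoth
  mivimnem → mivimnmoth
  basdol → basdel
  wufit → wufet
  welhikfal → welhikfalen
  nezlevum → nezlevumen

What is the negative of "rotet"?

basdol and welhikfal both end in -l yet inflect differently (basdel, welhikfalen), so the final letter is not what conditions the rule; the last vowel is.
"rotet" has last vowel 'e'. The stems whose last vowel is 'e' (dawaleg → dawalgoth, mivimnem → mivimnmoth) delete the last vowel and add -oth.
So rotet → rottoth.

rottoth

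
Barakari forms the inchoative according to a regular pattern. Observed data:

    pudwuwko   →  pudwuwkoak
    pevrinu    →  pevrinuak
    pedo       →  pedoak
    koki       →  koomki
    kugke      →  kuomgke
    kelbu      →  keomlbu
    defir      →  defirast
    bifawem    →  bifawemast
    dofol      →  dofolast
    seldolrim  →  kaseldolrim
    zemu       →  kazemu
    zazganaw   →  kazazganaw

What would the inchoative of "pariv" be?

"pariv" begins with p-. The stems beginning with p- (pudwuwko → pudwuwkoak, pevrinu → pevrinuak, pedo → pedoak) add -ak.
The other patterns: stems beginning with k- insert -om- after the first vowel; stems beginning with b- or d- add -ast; stems beginning with s- or z- add the prefix ka-.
So pariv → parivak.

parivak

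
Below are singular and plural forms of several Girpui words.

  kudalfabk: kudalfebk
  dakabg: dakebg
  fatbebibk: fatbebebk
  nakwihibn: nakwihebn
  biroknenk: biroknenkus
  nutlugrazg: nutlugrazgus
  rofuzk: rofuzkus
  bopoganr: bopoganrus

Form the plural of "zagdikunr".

zagdikunrus

"zagdikunr" has second-to-last letter 'n'. The stems whose second-to-last letter is 'n' (biroknenk → biroknenkus, bopoganr → bopoganrus) add -us.
So zagdikunr → zagdikunrus.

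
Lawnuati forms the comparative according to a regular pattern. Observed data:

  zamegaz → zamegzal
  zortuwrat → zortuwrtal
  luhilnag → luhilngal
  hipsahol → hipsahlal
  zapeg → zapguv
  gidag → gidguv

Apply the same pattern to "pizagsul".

luhilnag and zapeg both end in -g yet inflect differently (luhilngal, zapguv), so the final letter is not what conditions the rule; the number of vowels is.
"pizagsul" has 3 vowels. The stems with 3 vowels (zamegaz → zamegzal, zortuwrat → zortuwrtal, luhilnag → luhilngal) delete the last vowel and add -al.
So pizagsul → pizagslal.

pizagslal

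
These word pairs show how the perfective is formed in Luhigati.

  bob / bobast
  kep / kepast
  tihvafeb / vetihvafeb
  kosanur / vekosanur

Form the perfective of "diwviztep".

vediwviztep

bob and tihvafeb both end in -b yet inflect differently (bobast, vetihvafeb), so the final letter is not what conditions the rule; the number of vowels is.
"diwviztep" has 3 vowels. The stems with 3 vowels (tihvafeb → vetihvafeb, kosanur → vekosanur) add the prefix ve-.
So diwviztep → vediwviztep.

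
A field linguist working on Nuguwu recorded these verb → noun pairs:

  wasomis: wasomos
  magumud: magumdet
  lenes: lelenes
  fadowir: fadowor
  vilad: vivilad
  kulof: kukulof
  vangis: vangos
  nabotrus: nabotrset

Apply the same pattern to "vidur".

vidret

"vidur" has last vowel 'u'. The stems whose last vowel is 'u' (nabotrus → nabotrset, magumud → magumdet) delete the last vowel and add -et.
The other patterns: stems whose last vowel is 'i' change the last vowel to 'o'; stems whose last vowel is 'a', 'e' or 'o' repeat the first consonant+vowel as a prefix.
So vidur → vidret.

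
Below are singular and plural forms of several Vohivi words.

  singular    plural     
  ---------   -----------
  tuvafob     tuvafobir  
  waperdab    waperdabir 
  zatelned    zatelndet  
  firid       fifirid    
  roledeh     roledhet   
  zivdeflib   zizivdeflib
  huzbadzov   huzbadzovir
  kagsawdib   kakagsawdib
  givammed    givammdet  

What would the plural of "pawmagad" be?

givammed and firid both end in -d yet inflect differently (givammdet, fifirid), so the final letter is not what conditions the rule; the last vowel is.
"pawmagad" has last vowel 'a'. The one such stem in the data (waperdab → waperdabir) adds -ir, so the same rule applies.
So pawmagad → pawmagadir.

pawmagadir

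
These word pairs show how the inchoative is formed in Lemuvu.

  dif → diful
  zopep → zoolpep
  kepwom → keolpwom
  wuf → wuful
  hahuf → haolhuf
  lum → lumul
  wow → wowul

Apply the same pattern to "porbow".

lum and kepwom both end in -m yet inflect differently (lumul, keolpwom), so the final letter is not what conditions the rule; the number of vowels is.
"porbow" has 2 vowels. The stems with 2 vowels (kepwom → keolpwom, zopep → zoolpep, hahuf → haolhuf) insert -ol- after the first vowel.
So porbow → poolrbow.

poolrbow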